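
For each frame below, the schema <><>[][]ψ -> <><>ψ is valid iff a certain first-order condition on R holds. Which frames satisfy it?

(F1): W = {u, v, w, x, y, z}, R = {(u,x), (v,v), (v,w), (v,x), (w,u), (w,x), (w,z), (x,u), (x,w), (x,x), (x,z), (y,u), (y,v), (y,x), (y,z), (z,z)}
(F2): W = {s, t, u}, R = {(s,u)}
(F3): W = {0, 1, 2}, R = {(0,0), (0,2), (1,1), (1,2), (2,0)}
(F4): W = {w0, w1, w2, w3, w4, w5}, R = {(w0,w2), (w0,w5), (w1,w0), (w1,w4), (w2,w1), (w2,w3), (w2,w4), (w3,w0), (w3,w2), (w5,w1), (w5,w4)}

This is the axiom for a generalized confluence (Geach) condition; its first-order frame correspondent is forall x forall y (x R^2 y -> exists w (y R^2 w & x R^2 w)).
(F1): condition met.
(F2): condition met.
(F3): condition met.
(F4): fails — w0R²w1 but no w with w1R²w and w0R²w.

(F1), (F2), (F3)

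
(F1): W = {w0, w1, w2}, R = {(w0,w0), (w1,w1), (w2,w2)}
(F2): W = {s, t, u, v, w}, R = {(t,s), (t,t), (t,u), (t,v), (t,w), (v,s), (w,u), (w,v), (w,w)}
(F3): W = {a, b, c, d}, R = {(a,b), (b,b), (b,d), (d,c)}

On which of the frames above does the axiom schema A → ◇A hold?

The schema corresponds to a generalized confluence (Geach) condition: ∀x ∃w (x = w ∧ xRw).
(F1): satisfies the condition.
(F2): fails — at s but no w* with s=w* and sRw*.
(F3): fails — at a but no w with a=w and aRw.

(F1)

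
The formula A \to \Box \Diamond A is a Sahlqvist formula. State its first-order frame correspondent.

Symmetry

Suppose A→□◇A is valid. Take Rxy and set V(A)={x}. Then A at x, so □◇A at x, so ◇A at y, so some z with Ryz has A; z=x, i.e. Ryx.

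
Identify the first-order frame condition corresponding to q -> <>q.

reflexivity

Equivalently (dual form): □q → q.
Suppose □q→q is valid. At any x set V(q)={w : Rxw}. Then □q holds at x, so q holds at x, i.e. Rxx.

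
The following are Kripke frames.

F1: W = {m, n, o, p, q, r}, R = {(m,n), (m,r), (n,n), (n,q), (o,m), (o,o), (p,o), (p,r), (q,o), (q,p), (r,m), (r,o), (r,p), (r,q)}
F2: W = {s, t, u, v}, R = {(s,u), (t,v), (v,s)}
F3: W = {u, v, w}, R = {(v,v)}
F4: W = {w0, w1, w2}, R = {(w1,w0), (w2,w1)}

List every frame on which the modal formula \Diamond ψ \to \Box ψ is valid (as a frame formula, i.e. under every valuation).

Frame correspondent (Sahlqvist): \forall x \forall y \forall z (Rxy \wedge Rxz \to y = z) — i.e. partial functionality.
F1: fails — m sees both n and r.
F2: holds.
F3: holds.
F4: holds.
Valid on: F2, F3, F4.

F2, F3, F4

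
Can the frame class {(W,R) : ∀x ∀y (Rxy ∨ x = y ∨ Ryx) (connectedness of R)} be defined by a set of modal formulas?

Any modally definable frame class is closed under disjoint unions.
Take 2 disjoint single-world reflexive frames: each is trivially connected, but their disjoint union has 2 worlds with no edge between distinct components, so it is not connected.
So no modal formula (or set of formulas) defines exactly the connected frames.

Not modally definable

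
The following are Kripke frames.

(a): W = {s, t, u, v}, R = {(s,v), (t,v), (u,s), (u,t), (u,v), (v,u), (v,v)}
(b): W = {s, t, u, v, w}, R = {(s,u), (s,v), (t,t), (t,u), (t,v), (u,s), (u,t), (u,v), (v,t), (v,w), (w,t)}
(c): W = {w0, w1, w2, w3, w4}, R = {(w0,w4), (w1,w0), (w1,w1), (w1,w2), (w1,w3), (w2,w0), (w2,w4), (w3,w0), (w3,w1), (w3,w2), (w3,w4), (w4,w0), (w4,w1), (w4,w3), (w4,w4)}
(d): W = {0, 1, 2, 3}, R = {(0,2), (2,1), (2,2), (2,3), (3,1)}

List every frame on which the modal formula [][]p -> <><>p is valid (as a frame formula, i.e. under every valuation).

(a), (b), (c)

The schema corresponds to a generalized confluence (Geach) condition: forall x exists w (x R^2 w & x R^2 w).
(a): condition met.
(b): condition met.
(c): condition met.
(d): fails — at 1 but no w with 1R²w and 1R²w.
Valid on: (a), (b), (c).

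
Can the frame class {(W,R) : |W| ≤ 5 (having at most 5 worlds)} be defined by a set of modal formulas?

If a class were modally definable it would be closed under disjoint unions (Goldblatt–Thomason).
Any modal formula valid on each of 6 disjoint one-world frames is valid on their disjoint union (validity is preserved under disjoint unions). Each one-world frame has |W|=1≤5, but the union has |W|=6.
So no modal formula (or set of formulas) defines exactly the |W|≤5 frames.

Not modally definable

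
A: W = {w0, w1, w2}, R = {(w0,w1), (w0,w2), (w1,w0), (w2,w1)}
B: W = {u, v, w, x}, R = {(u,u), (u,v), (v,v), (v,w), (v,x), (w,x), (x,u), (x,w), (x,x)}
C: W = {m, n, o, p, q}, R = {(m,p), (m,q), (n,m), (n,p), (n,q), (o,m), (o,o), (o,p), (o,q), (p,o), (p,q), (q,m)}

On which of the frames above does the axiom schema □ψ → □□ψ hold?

none

The schema corresponds to transitivity: ∀x ∀y ∀z (Rxy ∧ Ryz → Rxz).
A: fails — Rw0w1 and Rw1w0 but not Rw0w0.
B: fails — Ruv and Rvw but not Ruw.
C: fails — Rpo and Rom but not Rpm.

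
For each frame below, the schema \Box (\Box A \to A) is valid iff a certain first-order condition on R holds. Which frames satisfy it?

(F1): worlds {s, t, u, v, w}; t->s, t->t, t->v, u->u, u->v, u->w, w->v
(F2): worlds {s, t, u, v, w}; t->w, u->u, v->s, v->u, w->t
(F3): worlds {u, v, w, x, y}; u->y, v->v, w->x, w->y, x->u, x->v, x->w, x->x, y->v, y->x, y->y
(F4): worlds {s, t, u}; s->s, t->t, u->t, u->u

The schema corresponds to shift-reflexivity: \forall x \forall y (Rxy \to Ryy).
(F1): fails — Ruv but not Rvv.
(F2): fails — Rwt but not Rtt.
(F3): fails — Rxw but not Rww.
(F4): satisfies the condition.
Valid on: (F4).

(F4)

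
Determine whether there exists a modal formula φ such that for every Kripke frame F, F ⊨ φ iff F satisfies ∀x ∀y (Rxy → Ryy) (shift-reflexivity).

The condition is shift-reflexivity. A defining modal formula is □(□p → p).
Suppose □(□p→p) is valid. Take Rxy and set V(p)={w : Ryw}. Then at y, □p holds; since □(□p→p) at x, □p→p at y, so p at y, i.e. Ryy.

Yes — defined by □(□p → p)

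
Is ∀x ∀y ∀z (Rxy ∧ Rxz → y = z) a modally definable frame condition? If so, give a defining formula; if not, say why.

The condition is partial functionality. A defining modal formula is ◇q → □q.
Suppose ◇q→□q is valid. Take Rxy, Rxz and set V(q)={y}. Then ◇q at x, so □q at x, so q at z, i.e. z=y.

Definable; ◇q → □q defines it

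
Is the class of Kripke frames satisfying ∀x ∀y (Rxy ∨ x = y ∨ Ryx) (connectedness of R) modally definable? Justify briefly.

If a class were modally definable it would be closed under disjoint unions (Goldblatt–Thomason).
Take 3 disjoint single-world reflexive frames: each is trivially connected, but their disjoint union has 3 worlds with no edge between distinct components, so it is not connected.
So the class is not modally definable.

No — not modally definable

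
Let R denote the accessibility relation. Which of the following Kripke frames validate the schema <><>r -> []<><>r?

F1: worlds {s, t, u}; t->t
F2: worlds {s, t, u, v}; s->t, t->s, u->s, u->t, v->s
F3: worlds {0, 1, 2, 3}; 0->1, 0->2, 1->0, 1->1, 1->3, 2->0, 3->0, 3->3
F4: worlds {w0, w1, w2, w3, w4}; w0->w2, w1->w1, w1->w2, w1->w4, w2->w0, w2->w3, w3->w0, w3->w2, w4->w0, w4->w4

F1

The schema corresponds to a generalized confluence (Geach) condition: forall x forall y forall z ((x R^2 y & xRz) -> exists w (y = w & z R^2 w)).
F1: holds.
F2: fails — sR²s, sRt but no w with s=w and tR²w.
F3: fails — 0R²0, 0R2 but no w with 0=w and 2R²w.
F4: fails — w0R²w3, w0Rw2 but no w with w3=w and w2R²w.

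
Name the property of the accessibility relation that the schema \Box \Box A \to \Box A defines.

Density

Suppose □□A→□A is valid. Take Rxy and set V(A)={w : xR²w}. Then □□A at x, so □A at x, so A at y, i.e. ∃z(Rxz∧Rzy).
Conversely, on a frame with density the schema holds at every world under every valuation.
Frame condition: \forall x \forall y (Rxy \to \exists z (Rxz \wedge Rzy)).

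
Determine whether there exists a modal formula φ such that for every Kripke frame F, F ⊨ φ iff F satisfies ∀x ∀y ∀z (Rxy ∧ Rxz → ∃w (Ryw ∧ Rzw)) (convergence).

This is a Sahlqvist condition; the .2 axiom ◇□q → □◇q defines it.
Suppose ◇□q→□◇q is valid. Take Rxy, Rxz and set V(q)={w : Ryw}. Then □q at y so ◇□q at x, so □◇q at x, so ◇q at z, giving w with Rzw and Ryw.

Yes — defined by ◇□q → □◇q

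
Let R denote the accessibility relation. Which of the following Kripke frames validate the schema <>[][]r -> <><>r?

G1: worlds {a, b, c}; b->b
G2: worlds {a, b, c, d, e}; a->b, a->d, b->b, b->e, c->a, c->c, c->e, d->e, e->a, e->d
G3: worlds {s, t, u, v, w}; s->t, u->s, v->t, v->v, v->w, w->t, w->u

Frame correspondent (Sahlqvist): forall x forall y (xRy -> exists w (y R^2 w & x R^2 w)) — i.e. a generalized confluence (Geach) condition.
G1: condition met.
G2: fails — aRd but no w with dR²w and aR²w.
G3: fails — sRt but no w* with tR²w* and sR²w*.
Valid on: G1.

G1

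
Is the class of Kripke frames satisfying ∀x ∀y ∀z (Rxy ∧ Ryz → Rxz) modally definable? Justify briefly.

This is a Sahlqvist condition; the 4 axiom □p → □□p defines it.
Suppose □p→□□p is valid. Take Rxy, Ryz and set V(p)={w : Rxw}. Then □p at x, so □□p at x, so □p at y, so p at z, i.e. Rxz.

Definable; □p → □□p defines it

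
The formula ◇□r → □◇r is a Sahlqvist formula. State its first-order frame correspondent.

Suppose ◇□r→□◇r is valid. Take Rxy, Rxz and set V(r)={w : Ryw}. Then □r at y so ◇□r at x, so □◇r at x, so ◇r at z, giving w with Rzw and Ryw.
Conversely, any frame satisfying ∀x ∀y ∀z (Rxy ∧ Rxz → ∃w (Ryw ∧ Rzw)) validates the schema.
Frame condition: ∀x ∀y ∀z (Rxy ∧ Rxz → ∃w (Ryw ∧ Rzw)).

convergence: ∀x ∀y ∀z (Rxy ∧ Rxz → ∃w (Ryw ∧ Rzw))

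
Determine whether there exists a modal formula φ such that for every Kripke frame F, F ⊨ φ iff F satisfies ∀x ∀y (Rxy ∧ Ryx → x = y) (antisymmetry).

No

Modal frame validity is preserved under surjective bounded morphisms.
The 6-cycle (worlds a,b,c,d,e,f with a→b→c→d→e→f→a) is antisymmetric. Sending even-indexed worlds to s and odd-indexed worlds to t is a surjective bounded morphism onto the two-world frame with s↔t, which is not antisymmetric.
So no modal formula (or set of formulas) defines exactly the antisymmetric frames.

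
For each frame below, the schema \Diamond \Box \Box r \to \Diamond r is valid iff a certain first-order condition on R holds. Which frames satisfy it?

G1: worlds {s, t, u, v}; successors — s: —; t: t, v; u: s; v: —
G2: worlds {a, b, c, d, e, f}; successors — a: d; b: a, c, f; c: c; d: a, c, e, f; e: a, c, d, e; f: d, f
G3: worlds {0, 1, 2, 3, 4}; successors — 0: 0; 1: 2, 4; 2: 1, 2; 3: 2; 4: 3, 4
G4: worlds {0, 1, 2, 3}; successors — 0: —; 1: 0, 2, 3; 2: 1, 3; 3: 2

G2

Frame correspondent (Sahlqvist): \forall x \forall y (xRy \to \exists w (y R^2 w \wedge xRw)) — i.e. a generalized confluence (Geach) condition.
G1: fails — tRv but no w with vR²w and tRw.
G2: ✓.
G3: fails — 4R3 but no w with 3R²w and 4Rw.
G4: fails — 1R0 but no w with 0R²w and 1Rw.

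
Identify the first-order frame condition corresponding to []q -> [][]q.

Suppose □q→□□q is valid. Take Rxy, Ryz and set V(q)={w : Rxw}. Then □q at x, so □□q at x, so □q at y, so q at z, i.e. Rxz.
Conversely, on a frame with transitivity the schema holds at every world under every valuation.
Frame condition: forall x forall y forall z (Rxy & Ryz -> Rxz).

Transitivity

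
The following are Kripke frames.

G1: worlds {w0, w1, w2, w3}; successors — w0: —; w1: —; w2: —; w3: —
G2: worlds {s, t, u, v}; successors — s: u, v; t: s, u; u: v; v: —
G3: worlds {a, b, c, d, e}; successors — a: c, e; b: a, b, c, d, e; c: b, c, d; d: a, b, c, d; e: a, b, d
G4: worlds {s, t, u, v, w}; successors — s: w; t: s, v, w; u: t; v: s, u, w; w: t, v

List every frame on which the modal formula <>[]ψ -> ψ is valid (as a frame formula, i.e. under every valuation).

Frame correspondent (Sahlqvist): forall x forall y (Rxy -> Ryx) — i.e. symmetry.
G1: condition met.
G2: fails — Ruv but not Rvu.
G3: fails — Rba but not Rab.
G4: fails — Rtv but not Rvt.
Valid on: G1.

G1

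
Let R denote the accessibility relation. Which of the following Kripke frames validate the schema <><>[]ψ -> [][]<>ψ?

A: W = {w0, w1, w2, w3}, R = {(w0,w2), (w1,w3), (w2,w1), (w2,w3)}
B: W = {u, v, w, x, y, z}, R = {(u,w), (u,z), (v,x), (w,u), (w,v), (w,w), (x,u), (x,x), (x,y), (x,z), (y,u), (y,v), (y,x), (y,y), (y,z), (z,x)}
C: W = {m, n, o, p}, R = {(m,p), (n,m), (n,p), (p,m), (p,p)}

C

This is the axiom for a generalized confluence (Geach) condition; its first-order frame correspondent is forall x forall y forall z ((x R^2 y & x R^2 z) -> exists w (yRw & zRw)).
A: fails — w0R²w1, w0R²w3 but no w with w1Rw and w3Rw.
B: fails — uR²u, uR²v but no t with uRt and vRt.
C: holds.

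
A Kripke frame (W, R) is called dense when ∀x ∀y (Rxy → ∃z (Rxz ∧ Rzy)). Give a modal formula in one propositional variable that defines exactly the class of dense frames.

The condition is density. The C4 schema □□r → □r defines it.

□□r → □r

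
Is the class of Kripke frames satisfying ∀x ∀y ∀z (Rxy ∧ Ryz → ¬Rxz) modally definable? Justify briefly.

If a class were modally definable it would be closed under surjective bounded morphisms (Goldblatt–Thomason).
The 5-cycle (worlds 0,1,2,3,4 with 0→1→2→3→4→0) is intransitive. Mapping every world to a single reflexive point • is a surjective bounded morphism; the reflexive point is not intransitive (R••∧R•• but R••).
So no modal formula (or set of formulas) defines exactly the intransitive frames.

No — not modally definable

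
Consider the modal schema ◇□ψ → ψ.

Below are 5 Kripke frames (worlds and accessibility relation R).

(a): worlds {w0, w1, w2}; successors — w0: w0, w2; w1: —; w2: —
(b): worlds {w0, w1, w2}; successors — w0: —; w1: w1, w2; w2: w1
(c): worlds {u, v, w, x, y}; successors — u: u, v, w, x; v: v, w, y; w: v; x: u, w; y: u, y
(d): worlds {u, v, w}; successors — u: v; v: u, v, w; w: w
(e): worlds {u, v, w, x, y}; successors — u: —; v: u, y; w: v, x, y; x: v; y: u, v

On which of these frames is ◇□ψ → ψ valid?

(b)

Frame correspondent (Sahlqvist): ∀x ∀y (Rxy → Ryx) — i.e. symmetry.
(a): fails — Rw0w2 but not Rw2w0.
(b): condition met.
(c): fails — Ruv but not Rvu.
(d): fails — Rvw but not Rwv.
(e): fails — Rwx but not Rxw.
Valid on: (b).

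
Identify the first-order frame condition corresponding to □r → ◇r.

Seriality

This is the D axiom.
Its frame correspondent is seriality — ∀x ∃y Rxy.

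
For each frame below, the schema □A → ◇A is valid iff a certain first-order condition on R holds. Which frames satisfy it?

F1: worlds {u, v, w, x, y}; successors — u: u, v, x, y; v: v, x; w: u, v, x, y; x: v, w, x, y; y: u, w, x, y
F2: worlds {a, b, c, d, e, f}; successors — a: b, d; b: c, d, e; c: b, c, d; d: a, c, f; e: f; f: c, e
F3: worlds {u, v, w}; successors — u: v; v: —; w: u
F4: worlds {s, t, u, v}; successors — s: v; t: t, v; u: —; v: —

Frame correspondent (Sahlqvist): ∀x ∃y Rxy — i.e. seriality.
F1: condition met.
F2: condition met.
F3: fails — world v has no successor.
F4: fails — world u has no successor.

F1, F2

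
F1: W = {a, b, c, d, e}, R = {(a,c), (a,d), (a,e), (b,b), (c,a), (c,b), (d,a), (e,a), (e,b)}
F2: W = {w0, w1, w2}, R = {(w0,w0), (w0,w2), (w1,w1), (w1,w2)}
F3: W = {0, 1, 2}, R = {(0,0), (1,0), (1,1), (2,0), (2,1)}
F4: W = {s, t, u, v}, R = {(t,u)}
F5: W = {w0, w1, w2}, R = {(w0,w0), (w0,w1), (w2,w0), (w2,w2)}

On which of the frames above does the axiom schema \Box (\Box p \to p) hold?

F3

This is the axiom for shift-reflexivity; its first-order frame correspondent is \forall x \forall y (Rxy \to Ryy).
F1: fails — Rea but not Raa.
F2: fails — Rw1w2 but not Rw2w2.
F3: condition met.
F4: fails — Rtu but not Ruu.
F5: fails — Rw0w1 but not Rw1w1.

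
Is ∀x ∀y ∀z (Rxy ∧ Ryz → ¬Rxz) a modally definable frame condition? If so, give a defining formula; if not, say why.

No

If a class were modally definable it would be closed under surjective bounded morphisms (Goldblatt–Thomason).
The 7-cycle (worlds s,t,u,v,w,x,y with s→t→u→v→w→x→y→s) is intransitive. Mapping every world to a single reflexive point • is a surjective bounded morphism; the reflexive point is not intransitive (R••∧R•• but R••).
Hence intransitivity is not modally definable.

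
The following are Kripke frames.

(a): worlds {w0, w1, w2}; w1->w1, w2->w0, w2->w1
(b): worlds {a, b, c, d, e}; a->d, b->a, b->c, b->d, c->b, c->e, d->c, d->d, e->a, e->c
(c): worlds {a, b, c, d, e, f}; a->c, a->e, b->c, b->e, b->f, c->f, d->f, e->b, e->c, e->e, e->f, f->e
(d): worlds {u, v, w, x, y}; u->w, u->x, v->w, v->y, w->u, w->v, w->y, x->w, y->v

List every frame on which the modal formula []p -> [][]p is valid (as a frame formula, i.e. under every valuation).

(a)

The schema corresponds to transitivity: forall x forall y forall z (Rxy & Ryz -> Rxz).
(a): satisfies the condition.
(b): fails — Rbc and Rcb but not Rbb.
(c): fails — Rcf and Rfe but not Rce.
(d): fails — Rxw and Rwu but not Rxu.
Valid on: (a).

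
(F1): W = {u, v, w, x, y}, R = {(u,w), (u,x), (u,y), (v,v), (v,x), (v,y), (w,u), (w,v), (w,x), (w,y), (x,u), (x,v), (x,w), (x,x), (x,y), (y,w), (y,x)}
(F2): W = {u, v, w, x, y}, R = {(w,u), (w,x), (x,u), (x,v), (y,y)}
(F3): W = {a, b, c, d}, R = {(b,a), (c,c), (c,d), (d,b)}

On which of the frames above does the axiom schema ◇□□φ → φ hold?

This is the axiom for a generalized confluence (Geach) condition; its first-order frame correspondent is ∀x ∀y (xRy → ∃w (yR²w ∧ x = w)).
(F1): holds.
(F2): fails — wRu but no t with uR²t and w=t.
(F3): fails — bRa but no w with aR²w and b=w.
Valid on: (F1).

(F1)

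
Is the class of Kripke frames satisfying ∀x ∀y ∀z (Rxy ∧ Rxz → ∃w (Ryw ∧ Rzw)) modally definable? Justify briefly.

The condition is convergence. A defining modal formula is ◇□q → □◇q.
Suppose ◇□q→□◇q is valid. Take Rxy, Rxz and set V(q)={w : Ryw}. Then □q at y so ◇□q at x, so □◇q at x, so ◇q at z, giving w with Rzw and Ryw.

Yes, by ◇□q → □◇q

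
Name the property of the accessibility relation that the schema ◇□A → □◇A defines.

This schema is the .2 axiom.
Its frame correspondent is convergence — ∀x ∀y ∀z (Rxy ∧ Rxz → ∃w (Ryw ∧ Rzw)).

convergence: ∀x ∀y ∀z (Rxy ∧ Rxz → ∃w (Ryw ∧ Rzw))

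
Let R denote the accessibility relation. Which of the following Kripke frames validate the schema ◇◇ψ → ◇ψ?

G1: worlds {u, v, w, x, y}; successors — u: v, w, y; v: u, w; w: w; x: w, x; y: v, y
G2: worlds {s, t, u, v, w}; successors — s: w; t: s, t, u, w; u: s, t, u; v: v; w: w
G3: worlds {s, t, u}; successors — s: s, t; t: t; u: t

Frame correspondent (Sahlqvist): ∀x ∀y ∀z (Rxy ∧ Ryz → Rxz) — i.e. transitivity.
G1: fails — Ruv and Rvu but not Ruu.
G2: fails — Rut and Rtw but not Ruw.
G3: holds.
Valid on: G3.

G3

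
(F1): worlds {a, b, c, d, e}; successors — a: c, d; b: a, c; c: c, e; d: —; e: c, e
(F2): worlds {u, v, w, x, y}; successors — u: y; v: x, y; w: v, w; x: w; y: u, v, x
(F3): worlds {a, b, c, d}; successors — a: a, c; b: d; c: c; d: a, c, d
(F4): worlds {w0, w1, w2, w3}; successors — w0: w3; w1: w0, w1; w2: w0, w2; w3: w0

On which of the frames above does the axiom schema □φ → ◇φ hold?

This is the axiom for seriality; its first-order frame correspondent is ∀x ∃y Rxy.
(F1): fails — world d has no successor.
(F2): holds.
(F3): holds.
(F4): holds.
Valid on: (F2), (F3), (F4).

(F2), (F3), (F4)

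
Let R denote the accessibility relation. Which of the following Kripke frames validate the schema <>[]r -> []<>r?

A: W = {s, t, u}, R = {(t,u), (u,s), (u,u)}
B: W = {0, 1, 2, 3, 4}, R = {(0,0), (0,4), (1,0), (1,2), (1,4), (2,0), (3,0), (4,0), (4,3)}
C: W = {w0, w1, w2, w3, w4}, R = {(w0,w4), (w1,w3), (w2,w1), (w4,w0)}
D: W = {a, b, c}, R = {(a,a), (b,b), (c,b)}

This is the axiom for convergence; its first-order frame correspondent is forall x forall y forall z (Rxy & Rxz -> exists w (Ryw & Rzw)).
A: fails — Rus and Rus but s and s have no common successor.
B: holds.
C: fails — Rw1w3 and Rw1w3 but w3 and w3 have no common successor.
D: holds.

B, D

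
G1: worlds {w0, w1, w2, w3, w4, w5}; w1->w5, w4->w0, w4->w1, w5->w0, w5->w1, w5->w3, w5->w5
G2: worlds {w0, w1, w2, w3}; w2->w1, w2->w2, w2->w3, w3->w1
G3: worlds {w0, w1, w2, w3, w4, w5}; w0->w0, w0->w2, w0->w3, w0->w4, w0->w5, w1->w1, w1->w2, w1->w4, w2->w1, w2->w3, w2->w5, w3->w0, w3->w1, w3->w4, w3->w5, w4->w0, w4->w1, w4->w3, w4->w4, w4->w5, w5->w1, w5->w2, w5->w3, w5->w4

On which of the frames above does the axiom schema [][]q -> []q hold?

G3

The schema corresponds to density: forall x forall y (Rxy -> exists z (Rxz & Rzy)).
G1: fails — Rw4w1 but no z with Rw4z and Rzw1.
G2: fails — Rw3w1 but no z with Rw3z and Rzw1.
G3: ✓.
Valid on: G3.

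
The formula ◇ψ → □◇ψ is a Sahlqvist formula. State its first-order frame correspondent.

the Euclidean property

Suppose ◇ψ→□◇ψ is valid. Take Rxy, Rxz and set V(ψ)={y}. Then ◇ψ at x, so □◇ψ at x, so ◇ψ at z, so some w with Rzw has ψ; w=y, i.e. Rzy. By symmetry of the argument, Ryz.
Conversely, any frame satisfying ∀x ∀y ∀z (Rxy ∧ Rxz → Ryz) validates the schema.
So the correspondent is the Euclidean property.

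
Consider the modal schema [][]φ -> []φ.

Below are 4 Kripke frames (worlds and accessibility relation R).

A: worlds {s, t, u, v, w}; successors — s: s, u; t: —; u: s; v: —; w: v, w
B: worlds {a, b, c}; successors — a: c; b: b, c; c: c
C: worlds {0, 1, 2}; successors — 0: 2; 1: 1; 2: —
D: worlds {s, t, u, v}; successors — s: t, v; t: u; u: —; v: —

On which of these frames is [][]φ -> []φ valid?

The schema corresponds to density: forall x forall y (Rxy -> exists z (Rxz & Rzy)).
A: holds.
B: holds.
C: fails — R02 but no z with R0z and Rz2.
D: fails — Rtu but no z with Rtz and Rzu.
Valid on: A, B.

A, B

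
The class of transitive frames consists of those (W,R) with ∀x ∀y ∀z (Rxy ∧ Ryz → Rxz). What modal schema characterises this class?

□q → □□q

The condition is transitivity. The 4 schema □q → □□q defines it.
Suppose □q→□□q is valid. Take Rxy, Ryz and set V(q)={w : Rxw}. Then □q at x, so □□q at x, so □q at y, so q at z, i.e. Rxz.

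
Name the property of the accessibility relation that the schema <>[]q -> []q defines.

Equivalently (dual form): ◇q → □◇q.
Suppose ◇q→□◇q is valid. Take Rxy, Rxz and set V(q)={y}. Then ◇q at x, so □◇q at x, so ◇q at z, so some w with Rzw has q; w=y, i.e. Rzy. By symmetry of the argument, Ryz.
The converse is a direct semantic check.
Frame condition: forall x forall y forall z (Rxy & Rxz -> Ryz).

the Euclidean property: forall x forall y forall z (Rxy & Rxz -> Ryz)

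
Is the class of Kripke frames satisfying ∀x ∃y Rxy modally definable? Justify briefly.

Yes, by □q → ◇q

The condition is seriality. A defining modal formula is □q → ◇q.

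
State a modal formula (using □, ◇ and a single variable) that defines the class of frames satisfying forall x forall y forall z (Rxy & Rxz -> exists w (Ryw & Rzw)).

The condition is convergence. The .2 schema ◇□p → □◇p defines it.
Suppose ◇□p→□◇p is valid. Take Rxy, Rxz and set V(p)={w : Ryw}. Then □p at y so ◇□p at x, so □◇p at x, so ◇p at z, giving w with Rzw and Ryw.

◇□p → □◇p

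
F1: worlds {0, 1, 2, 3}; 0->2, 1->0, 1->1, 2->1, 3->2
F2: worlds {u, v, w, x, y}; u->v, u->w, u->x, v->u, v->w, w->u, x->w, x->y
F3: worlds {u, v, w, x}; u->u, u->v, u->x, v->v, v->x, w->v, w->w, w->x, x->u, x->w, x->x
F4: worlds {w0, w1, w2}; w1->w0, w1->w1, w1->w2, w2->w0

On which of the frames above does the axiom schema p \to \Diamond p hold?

F3

This is the axiom for reflexivity; its first-order frame correspondent is \forall x Rxx.
F1: fails — world 0 does not see itself.
F2: fails — world u does not see itself.
F3: holds.
F4: fails — world w0 does not see itself.
Valid on: F3.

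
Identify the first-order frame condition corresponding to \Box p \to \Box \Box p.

transitivity: \forall x \forall y \forall z (Rxy \wedge Ryz \to Rxz)

Suppose □p→□□p is valid. Take Rxy, Ryz and set V(p)={w : Rxw}. Then □p at x, so □□p at x, so □p at y, so p at z, i.e. Rxz.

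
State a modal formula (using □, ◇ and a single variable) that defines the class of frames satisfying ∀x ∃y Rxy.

□r → ◇r

This is seriality; the standard corresponding axiom is D: □r → ◇r.
Suppose □r→◇r is valid. At any x set V(r)=W. Then □r at x, so ◇r at x, so x has a successor.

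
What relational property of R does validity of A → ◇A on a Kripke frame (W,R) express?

Equivalently (dual form): □A → A.
Suppose □A→A is valid. At any x set V(A)={w : Rxw}. Then □A holds at x, so A holds at x, i.e. Rxx.

reflexivity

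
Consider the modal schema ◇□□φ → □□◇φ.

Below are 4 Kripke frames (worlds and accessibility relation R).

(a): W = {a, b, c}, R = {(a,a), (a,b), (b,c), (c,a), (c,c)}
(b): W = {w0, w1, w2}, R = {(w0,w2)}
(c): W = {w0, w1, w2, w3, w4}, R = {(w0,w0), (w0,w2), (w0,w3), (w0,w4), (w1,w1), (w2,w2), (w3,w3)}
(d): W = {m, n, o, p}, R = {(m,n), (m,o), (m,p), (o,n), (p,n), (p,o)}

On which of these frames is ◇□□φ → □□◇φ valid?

(a), (b)

Frame correspondent (Sahlqvist): ∀x ∀y ∀z ((xRy ∧ xR²z) → ∃w (yR²w ∧ zRw)) — i.e. a generalized confluence (Geach) condition.
(a): condition met.
(b): condition met.
(c): fails — w0Rw0, w0R²w4 but no w with w0R²w and w4Rw.
(d): fails — mRn, mR²n but no w with nR²w and nRw.
Valid on: (a), (b).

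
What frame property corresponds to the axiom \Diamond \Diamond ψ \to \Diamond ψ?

transitivity

This is frame-equivalent to □ψ → □□ψ (substitute ¬ψ for ψ and contrapose).
Suppose □ψ→□□ψ is valid. Take Rxy, Ryz and set V(ψ)={w : Rxw}. Then □ψ at x, so □□ψ at x, so □ψ at y, so ψ at z, i.e. Rxz.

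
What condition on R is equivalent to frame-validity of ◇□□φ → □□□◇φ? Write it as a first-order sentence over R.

∀x ∀y ∀z ((xRy ∧ xR³z) → ∃w (yR²w ∧ zRw))

This is a Sahlqvist (Geach-type) schema ◇^1□^2φ → □^3◇^1φ.
Minimal-valuation argument: fix x; take any y with xR^1y and any z with xR^3z. Set V(φ) to the set of worlds R-reachable from y in exactly 2 steps. Then □^2φ holds at y, so the antecedent holds at x; validity forces ◇^1φ at z, giving a w with zR^1w and yR^2w.
First-order correspondent: ∀x ∀y ∀z ((xRy ∧ xR³z) → ∃w (yR²w ∧ zRw)).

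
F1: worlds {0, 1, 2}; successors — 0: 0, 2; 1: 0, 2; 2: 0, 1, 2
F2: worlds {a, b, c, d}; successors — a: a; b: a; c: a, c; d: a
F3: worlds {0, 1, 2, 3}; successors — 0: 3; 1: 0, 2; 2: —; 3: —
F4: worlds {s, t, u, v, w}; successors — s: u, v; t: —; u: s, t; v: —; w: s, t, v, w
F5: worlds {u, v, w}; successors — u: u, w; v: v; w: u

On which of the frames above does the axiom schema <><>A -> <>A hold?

F2

This is the axiom for transitivity; its first-order frame correspondent is forall x forall y forall z (Rxy & Ryz -> Rxz).
F1: fails — R02 and R21 but not R01.
F2: holds.
F3: fails — R10 and R03 but not R13.
F4: fails — Rus and Rsv but not Ruv.
F5: fails — Rwu and Ruw but not Rww.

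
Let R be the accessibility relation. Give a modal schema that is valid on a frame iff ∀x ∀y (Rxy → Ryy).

The condition is shift-reflexivity. The T□ schema □(□s → s) defines it.
Suppose □(□s→s) is valid. Take Rxy and set V(s)={w : Ryw}. Then at y, □s holds; since □(□s→s) at x, □s→s at y, so s at y, i.e. Ryy.

□(□s → s)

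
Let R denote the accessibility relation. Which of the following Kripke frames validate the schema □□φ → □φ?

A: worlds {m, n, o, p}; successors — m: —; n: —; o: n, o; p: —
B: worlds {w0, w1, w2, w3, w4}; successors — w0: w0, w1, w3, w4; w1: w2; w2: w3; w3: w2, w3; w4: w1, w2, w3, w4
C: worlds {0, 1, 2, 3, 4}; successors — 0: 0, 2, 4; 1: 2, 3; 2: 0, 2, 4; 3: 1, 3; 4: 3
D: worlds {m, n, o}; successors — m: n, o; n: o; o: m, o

Frame correspondent (Sahlqvist): ∀x ∀y (Rxy → ∃z (Rxz ∧ Rzy)) — i.e. density.
A: ✓.
B: fails — Rw1w2 but no z with Rw1z and Rzw2.
C: ✓.
D: fails — Rmn but no z with Rmz and Rzn.

A, C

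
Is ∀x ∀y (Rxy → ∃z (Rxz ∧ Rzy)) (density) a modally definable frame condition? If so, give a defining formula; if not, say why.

Yes, by □□p → □p

The condition is density. A defining modal formula is □□p → □p.
Suppose □□p→□p is valid. Take Rxy and set V(p)={w : xR²w}. Then □□p at x, so □p at x, so p at y, i.e. ∃z(Rxz∧Rzy).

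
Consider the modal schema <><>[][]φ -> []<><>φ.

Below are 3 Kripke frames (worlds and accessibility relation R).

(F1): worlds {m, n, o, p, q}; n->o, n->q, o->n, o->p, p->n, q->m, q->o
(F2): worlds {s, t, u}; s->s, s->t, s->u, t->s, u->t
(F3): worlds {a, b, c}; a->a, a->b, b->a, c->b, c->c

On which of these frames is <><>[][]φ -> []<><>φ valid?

This is the axiom for a generalized confluence (Geach) condition; its first-order frame correspondent is forall x forall y forall z ((x R^2 y & xRz) -> exists w (y R^2 w & z R^2 w)).
(F1): fails — nR²m, nRo but no w with mR²w and oR²w.
(F2): condition met.
(F3): condition met.
Valid on: (F2), (F3).

(F2), (F3)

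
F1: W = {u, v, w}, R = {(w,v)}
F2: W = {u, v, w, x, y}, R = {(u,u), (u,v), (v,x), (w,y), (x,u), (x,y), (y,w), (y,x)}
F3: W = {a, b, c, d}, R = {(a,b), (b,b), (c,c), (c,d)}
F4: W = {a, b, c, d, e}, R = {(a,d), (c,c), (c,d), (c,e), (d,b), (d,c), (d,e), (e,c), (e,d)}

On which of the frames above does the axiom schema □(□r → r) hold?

This is the axiom for shift-reflexivity; its first-order frame correspondent is ∀x ∀y (Rxy → Ryy).
F1: fails — Rwv but not Rvv.
F2: fails — Ruv but not Rvv.
F3: fails — Rcd but not Rdd.
F4: fails — Rcd but not Rdd.
Valid on no frame.

none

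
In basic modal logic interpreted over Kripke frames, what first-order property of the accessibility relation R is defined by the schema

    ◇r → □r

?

partial functionality: ∀x ∀y ∀z (Rxy ∧ Rxz → y = z)

Suppose ◇r→□r is valid. Take Rxy, Rxz and set V(r)={y}. Then ◇r at x, so □r at x, so r at z, i.e. z=y.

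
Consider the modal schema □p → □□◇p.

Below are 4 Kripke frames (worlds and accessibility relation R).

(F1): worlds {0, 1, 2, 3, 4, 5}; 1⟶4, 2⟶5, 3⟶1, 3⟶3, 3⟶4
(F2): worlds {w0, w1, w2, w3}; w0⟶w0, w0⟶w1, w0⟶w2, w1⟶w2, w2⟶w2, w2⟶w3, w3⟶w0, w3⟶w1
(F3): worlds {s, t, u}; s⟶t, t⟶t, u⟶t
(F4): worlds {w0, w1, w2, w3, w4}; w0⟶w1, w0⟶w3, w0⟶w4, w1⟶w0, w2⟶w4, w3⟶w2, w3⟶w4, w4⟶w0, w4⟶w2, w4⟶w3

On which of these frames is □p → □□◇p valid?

(F3)

This is the axiom for a generalized confluence (Geach) condition; its first-order frame correspondent is ∀x ∀z (xR²z → ∃w (xRw ∧ zRw)).
(F1): fails — 3R²4 but no w with 3Rw and 4Rw.
(F2): fails — w1R²w3 but no w with w1Rw and w3Rw.
(F3): satisfies the condition.
(F4): fails — w1R²w3 but no w with w1Rw and w3Rw.
Valid on: (F3).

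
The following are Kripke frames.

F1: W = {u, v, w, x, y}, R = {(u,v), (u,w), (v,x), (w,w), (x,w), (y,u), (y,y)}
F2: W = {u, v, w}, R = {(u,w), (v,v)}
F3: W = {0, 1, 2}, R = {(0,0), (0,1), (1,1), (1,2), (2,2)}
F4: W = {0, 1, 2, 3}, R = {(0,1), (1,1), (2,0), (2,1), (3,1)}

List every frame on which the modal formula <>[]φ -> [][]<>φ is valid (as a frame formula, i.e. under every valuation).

This is the axiom for a generalized confluence (Geach) condition; its first-order frame correspondent is forall x forall y forall z ((xRy & x R^2 z) -> exists w (yRw & zRw)).
F1: fails — uRv, uR²w but no t with vRt and wRt.
F2: condition met.
F3: fails — 0R0, 0R²2 but no w with 0Rw and 2Rw.
F4: condition met.
Valid on: F2, F4.

F2, F4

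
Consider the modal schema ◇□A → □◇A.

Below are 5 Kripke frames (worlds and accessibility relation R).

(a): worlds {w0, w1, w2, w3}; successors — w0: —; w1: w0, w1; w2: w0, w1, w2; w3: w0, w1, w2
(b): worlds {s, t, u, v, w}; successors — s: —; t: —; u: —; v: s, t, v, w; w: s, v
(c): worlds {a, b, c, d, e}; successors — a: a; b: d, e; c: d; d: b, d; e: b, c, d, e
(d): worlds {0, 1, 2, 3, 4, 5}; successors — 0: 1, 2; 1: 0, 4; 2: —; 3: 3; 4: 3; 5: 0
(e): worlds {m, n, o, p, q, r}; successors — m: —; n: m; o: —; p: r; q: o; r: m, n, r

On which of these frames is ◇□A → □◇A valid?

Frame correspondent (Sahlqvist): ∀x ∀y ∀z (Rxy ∧ Rxz → ∃w (Ryw ∧ Rzw)) — i.e. convergence.
(a): fails — Rw1w1 and Rw1w0 but w1 and w0 have no common successor.
(b): fails — Rvv and Rvt but v and t have no common successor.
(c): holds.
(d): fails — R02 and R02 but 2 and 2 have no common successor.
(e): fails — Rnm and Rnm but m and m have no common successor.
Valid on: (c).

(c)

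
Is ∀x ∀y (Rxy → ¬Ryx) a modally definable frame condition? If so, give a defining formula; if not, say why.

No — not modally definable

If a class were modally definable it would be closed under surjective bounded morphisms (Goldblatt–Thomason).
The 3-cycle (worlds s,t,u with s→t→u→s) is asymmetric. Mapping every world to a single reflexive point • is a surjective bounded morphism, and the reflexive point is not asymmetric (R•• but asymmetry requires ¬R••).
Hence asymmetry is not modally definable.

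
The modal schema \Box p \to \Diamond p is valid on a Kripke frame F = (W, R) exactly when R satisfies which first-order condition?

seriality

Suppose □p→◇p is valid. At any x set V(p)=W. Then □p at x, so ◇p at x, so x has a successor.
The converse is a direct semantic check.
Frame condition: \forall x \exists y Rxy.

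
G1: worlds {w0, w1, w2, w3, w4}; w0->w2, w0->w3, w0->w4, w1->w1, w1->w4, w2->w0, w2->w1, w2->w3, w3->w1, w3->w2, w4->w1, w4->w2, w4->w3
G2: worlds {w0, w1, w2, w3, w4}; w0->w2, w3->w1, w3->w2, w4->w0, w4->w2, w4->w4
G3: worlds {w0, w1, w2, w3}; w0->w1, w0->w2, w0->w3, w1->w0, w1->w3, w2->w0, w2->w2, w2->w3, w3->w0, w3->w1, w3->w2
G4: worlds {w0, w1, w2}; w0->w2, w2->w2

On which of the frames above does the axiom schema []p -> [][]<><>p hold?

G1, G3, G4

Frame correspondent (Sahlqvist): forall x forall z (x R^2 z -> exists w (xRw & z R^2 w)) — i.e. a generalized confluence (Geach) condition.
G1: ✓.
G2: fails — w4R²w0 but no w with w4Rw and w0R²w.
G3: ✓.
G4: ✓.
Valid on: G1, G3, G4.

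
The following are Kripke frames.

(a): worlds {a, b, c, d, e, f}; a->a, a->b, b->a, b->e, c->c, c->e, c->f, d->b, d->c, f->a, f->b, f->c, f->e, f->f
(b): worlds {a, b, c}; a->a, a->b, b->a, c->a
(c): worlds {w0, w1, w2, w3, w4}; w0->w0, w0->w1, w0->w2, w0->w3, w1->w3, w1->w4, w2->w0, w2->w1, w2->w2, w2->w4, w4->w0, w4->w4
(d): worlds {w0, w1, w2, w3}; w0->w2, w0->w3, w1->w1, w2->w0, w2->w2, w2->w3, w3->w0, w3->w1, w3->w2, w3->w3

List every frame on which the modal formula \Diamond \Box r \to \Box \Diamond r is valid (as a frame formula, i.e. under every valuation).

This is the axiom for convergence; its first-order frame correspondent is \forall x \forall y \forall z (Rxy \wedge Rxz \to \exists w (Ryw \wedge Rzw)).
(a): fails — Rba and Rbe but a and e have no common successor.
(b): condition met.
(c): fails — Rw0w1 and Rw0w3 but w1 and w3 have no common successor.
(d): fails — Rw3w1 and Rw3w0 but w1 and w0 have no common successor.
Valid on: (b).

(b)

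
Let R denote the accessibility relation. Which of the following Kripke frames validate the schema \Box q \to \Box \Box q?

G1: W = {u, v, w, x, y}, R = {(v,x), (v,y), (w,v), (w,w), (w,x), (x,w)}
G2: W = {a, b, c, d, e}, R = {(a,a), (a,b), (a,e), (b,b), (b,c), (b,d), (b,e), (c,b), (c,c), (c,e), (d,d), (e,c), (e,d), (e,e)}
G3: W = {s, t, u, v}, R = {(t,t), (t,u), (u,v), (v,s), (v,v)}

This is the axiom for transitivity; its first-order frame correspondent is \forall x \forall y \forall z (Rxy \wedge Ryz \to Rxz).
G1: fails — Rxw and Rwx but not Rxx.
G2: fails — Rab and Rbc but not Rac.
G3: fails — Ruv and Rvs but not Rus.

none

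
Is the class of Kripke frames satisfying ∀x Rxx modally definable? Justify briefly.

The condition is reflexivity. A defining modal formula is □p → p.

Yes, by □p → p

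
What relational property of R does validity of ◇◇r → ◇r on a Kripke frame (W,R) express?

transitivity: ∀x ∀y ∀z (Rxy ∧ Ryz → Rxz)

Replacing r by ¬r and contraposing gives the equivalent schema □r → □□r.
Suppose □r→□□r is valid. Take Rxy, Ryz and set V(r)={w : Rxw}. Then □r at x, so □□r at x, so □r at y, so r at z, i.e. Rxz.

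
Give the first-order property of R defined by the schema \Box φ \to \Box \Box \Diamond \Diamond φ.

\forall x \forall z (x R^2 z \to \exists w (xRw \wedge z R^2 w))

This is a Sahlqvist (Geach-type) schema ◇^0□^1φ → □^2◇^2φ.
First-order correspondent: \forall x \forall z (x R^2 z \to \exists w (xRw \wedge z R^2 w)).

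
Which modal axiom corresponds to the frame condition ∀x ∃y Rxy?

This is seriality; the standard corresponding axiom is D: □q → ◇q.
Suppose □q→◇q is valid. At any x set V(q)=W. Then □q at x, so ◇q at x, so x has a successor.

□q → ◇q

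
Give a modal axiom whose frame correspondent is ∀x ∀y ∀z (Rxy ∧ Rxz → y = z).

◇r → □r

A defining formula is ◇r → □r (the CD axiom).
Suppose ◇r→□r is valid. Take Rxy, Rxz and set V(r)={y}. Then ◇r at x, so □r at x, so r at z, i.e. z=y.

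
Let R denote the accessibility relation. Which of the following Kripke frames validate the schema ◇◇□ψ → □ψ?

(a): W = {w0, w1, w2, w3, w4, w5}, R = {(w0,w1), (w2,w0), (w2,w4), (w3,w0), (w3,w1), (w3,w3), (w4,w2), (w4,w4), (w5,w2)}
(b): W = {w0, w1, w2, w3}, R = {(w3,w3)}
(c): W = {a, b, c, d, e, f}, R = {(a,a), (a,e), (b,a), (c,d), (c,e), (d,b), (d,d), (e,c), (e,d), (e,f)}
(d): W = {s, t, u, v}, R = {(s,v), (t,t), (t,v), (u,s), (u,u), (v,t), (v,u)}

The schema corresponds to a generalized confluence (Geach) condition: ∀x ∀y ∀z ((xR²y ∧ xRz) → ∃w (yRw ∧ z = w)).
(a): fails — w2R²w1, w2Rw0 but no w with w1Rw and w0=w.
(b): ✓.
(c): fails — aR²c, aRa but no w with cRw and a=w.
(d): fails — sR²u, sRv but no w with uRw and v=w.

(b)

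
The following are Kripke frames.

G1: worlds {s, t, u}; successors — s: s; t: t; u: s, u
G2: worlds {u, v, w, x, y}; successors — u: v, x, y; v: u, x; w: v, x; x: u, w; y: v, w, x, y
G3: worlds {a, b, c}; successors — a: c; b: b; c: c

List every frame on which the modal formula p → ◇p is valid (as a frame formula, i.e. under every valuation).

Frame correspondent (Sahlqvist): ∀x Rxx — i.e. reflexivity.
G1: holds.
G2: fails — world u does not see itself.
G3: fails — world a does not see itself.

G1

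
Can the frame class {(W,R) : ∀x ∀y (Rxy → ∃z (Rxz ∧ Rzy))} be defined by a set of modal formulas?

Definable; □□q → □q defines it

This is a Sahlqvist condition; the C4 axiom □□q → □q defines it.
Suppose □□q→□q is valid. Take Rxy and set V(q)={w : xR²w}. Then □□q at x, so □q at x, so q at y, i.e. ∃z(Rxz∧Rzy).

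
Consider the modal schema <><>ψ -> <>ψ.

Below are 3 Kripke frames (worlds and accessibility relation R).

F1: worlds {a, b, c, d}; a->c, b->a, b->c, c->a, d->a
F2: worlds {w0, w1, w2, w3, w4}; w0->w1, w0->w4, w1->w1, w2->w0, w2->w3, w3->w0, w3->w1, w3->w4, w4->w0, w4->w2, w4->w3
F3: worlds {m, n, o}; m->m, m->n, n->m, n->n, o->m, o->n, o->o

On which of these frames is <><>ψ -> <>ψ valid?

F3

Frame correspondent (Sahlqvist): forall x forall y forall z (Rxy & Ryz -> Rxz) — i.e. transitivity.
F1: fails — Rac and Rca but not Raa.
F2: fails — Rw0w4 and Rw4w2 but not Rw0w2.
F3: ✓.
Valid on: F3.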